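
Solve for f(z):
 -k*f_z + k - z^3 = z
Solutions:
 f(z) = C1 + z - z^4/(4*k) - z^2/(2*k)


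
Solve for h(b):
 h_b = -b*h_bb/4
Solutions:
 h(b) = C1 + C2/b^3


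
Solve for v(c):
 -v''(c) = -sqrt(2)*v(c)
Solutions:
 v(c) = C1*exp(-2^(1/4)*c) + C2*exp(2^(1/4)*c)


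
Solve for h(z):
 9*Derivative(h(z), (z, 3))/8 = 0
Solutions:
 h(z) = C1 + C2*z + C3*z^2


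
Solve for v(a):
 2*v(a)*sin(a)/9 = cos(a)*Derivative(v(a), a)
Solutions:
 v(a) = C1/cos(a)^(2/9)


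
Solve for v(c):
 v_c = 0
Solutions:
 v(c) = C1


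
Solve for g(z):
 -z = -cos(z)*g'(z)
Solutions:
 g(z) = C1 + Integral(z/cos(z), z)


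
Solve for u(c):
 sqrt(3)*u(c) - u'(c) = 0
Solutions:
 u(c) = C1*exp(sqrt(3)*c)


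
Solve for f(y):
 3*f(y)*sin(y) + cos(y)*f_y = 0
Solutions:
 f(y) = C1*cos(y)^3


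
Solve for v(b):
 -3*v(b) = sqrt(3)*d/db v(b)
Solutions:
 v(b) = C1*exp(-sqrt(3)*b)


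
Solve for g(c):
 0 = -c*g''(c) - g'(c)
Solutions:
 g(c) = C1 + C2*log(c)


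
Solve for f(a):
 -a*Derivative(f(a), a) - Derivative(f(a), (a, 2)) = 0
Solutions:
 f(a) = C1 + C2*erf(sqrt(2)*a/2)


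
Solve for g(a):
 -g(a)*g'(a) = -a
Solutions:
 g(a) = -sqrt(C1 + a^2)
 g(a) = sqrt(C1 + a^2)


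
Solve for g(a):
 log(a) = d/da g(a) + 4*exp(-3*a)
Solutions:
 g(a) = C1 + a*log(a) - a + 4*exp(-3*a)/3


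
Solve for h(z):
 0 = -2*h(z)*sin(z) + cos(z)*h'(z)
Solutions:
 h(z) = C1/cos(z)^2


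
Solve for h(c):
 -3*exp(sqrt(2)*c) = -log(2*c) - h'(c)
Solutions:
 h(c) = C1 - c*log(c) + c*(1 - log(2)) + 3*sqrt(2)*exp(sqrt(2)*c)/2


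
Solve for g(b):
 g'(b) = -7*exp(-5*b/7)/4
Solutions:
 g(b) = C1 + 49*exp(-5*b/7)/20


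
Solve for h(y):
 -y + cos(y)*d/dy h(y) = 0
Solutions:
 h(y) = C1 + Integral(y/cos(y), y)


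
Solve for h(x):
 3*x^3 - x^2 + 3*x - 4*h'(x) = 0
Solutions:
 h(x) = C1 + 3*x^4/16 - x^3/12 + 3*x^2/8


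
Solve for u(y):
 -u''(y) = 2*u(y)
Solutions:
 u(y) = C1*sin(sqrt(2)*y) + C2*cos(sqrt(2)*y)


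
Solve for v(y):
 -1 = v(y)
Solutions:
 v(y) = -1


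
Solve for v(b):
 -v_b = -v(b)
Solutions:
 v(b) = C1*exp(b)


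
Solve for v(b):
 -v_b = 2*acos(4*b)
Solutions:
 v(b) = C1 - 2*b*acos(4*b) + sqrt(1 - 16*b^2)/2


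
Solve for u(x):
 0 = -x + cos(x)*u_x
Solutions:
 u(x) = C1 + Integral(x/cos(x), x)


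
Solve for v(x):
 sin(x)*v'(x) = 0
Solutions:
 v(x) = C1


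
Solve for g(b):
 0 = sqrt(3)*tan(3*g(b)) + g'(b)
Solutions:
 g(b) = -asin(C1*exp(-3*sqrt(3)*b))/3 + pi/3
 g(b) = asin(C1*exp(-3*sqrt(3)*b))/3


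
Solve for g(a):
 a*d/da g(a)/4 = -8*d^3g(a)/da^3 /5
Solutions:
 g(a) = C1 + Integral(C2*airyai(-10^(1/3)*a/4) + C3*airybi(-10^(1/3)*a/4), a)


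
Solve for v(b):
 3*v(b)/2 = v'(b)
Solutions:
 v(b) = C1*exp(3*b/2)


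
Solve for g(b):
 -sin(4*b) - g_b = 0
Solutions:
 g(b) = C1 + cos(4*b)/4


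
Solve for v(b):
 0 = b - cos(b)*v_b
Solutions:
 v(b) = C1 + Integral(b/cos(b), b)


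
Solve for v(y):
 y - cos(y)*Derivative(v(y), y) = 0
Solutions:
 v(y) = C1 + Integral(y/cos(y), y)


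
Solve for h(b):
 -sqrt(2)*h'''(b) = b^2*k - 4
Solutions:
 h(b) = C1 + C2*b + C3*b^2 - sqrt(2)*b^5*k/120 + sqrt(2)*b^3/3


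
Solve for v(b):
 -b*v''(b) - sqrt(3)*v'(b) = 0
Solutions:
 v(b) = C1 + C2*b^(1 - sqrt(3))


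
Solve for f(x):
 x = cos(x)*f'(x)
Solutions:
 f(x) = C1 + Integral(x/cos(x), x)


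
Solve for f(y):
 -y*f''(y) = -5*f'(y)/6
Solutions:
 f(y) = C1 + C2*y^(11/6)


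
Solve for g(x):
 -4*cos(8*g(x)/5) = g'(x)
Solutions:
 4*x - 5*log(sin(8*g(x)/5) - 1)/16 + 5*log(sin(8*g(x)/5) + 1)/16 = C1


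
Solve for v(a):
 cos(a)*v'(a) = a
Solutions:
 v(a) = C1 + Integral(a/cos(a), a)


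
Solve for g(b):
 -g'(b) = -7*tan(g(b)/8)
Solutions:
 g(b) = -8*asin(C1*exp(7*b/8)) + 8*pi
 g(b) = 8*asin(C1*exp(7*b/8))


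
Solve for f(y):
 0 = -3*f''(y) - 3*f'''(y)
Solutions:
 f(y) = C1 + C2*y + C3*exp(-y)


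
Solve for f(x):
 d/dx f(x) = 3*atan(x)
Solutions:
 f(x) = C1 + 3*x*atan(x) - 3*log(x^2 + 1)/2


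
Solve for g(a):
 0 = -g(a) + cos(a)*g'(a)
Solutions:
 g(a) = C1*sqrt(sin(a) + 1)/sqrt(sin(a) - 1)


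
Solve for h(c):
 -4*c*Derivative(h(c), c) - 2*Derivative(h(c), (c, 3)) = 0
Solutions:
 h(c) = C1 + Integral(C2*airyai(-2^(1/3)*c) + C3*airybi(-2^(1/3)*c), c)


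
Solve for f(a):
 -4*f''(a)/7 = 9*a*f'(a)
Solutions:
 f(a) = C1 + C2*erf(3*sqrt(14)*a/4)


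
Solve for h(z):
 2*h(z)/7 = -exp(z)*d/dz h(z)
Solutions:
 h(z) = C1*exp(2*exp(-z)/7)


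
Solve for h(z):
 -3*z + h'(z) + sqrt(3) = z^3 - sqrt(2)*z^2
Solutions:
 h(z) = C1 + z^4/4 - sqrt(2)*z^3/3 + 3*z^2/2 - sqrt(3)*z


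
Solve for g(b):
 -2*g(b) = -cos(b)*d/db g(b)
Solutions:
 g(b) = C1*(sin(b) + 1)/(sin(b) - 1)


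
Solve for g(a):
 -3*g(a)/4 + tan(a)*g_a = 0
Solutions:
 g(a) = C1*sin(a)^(3/4)


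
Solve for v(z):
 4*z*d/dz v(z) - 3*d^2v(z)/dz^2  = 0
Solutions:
 v(z) = C1 + C2*erfi(sqrt(6)*z/3)


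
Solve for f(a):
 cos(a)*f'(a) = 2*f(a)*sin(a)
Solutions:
 f(a) = C1/cos(a)^2


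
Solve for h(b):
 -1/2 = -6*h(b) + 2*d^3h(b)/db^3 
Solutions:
 h(b) = C3*exp(3^(1/3)*b) + (C1*sin(3^(5/6)*b/2) + C2*cos(3^(5/6)*b/2))*exp(-3^(1/3)*b/2) + 1/12


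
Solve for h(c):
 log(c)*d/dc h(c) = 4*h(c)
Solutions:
 h(c) = C1*exp(4*li(c))


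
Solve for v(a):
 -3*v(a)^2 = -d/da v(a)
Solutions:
 v(a) = -1/(C1 + 3*a)


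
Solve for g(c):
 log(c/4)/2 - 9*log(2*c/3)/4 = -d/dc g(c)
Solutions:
 g(c) = C1 + 7*c*log(c)/4 - 9*c*log(3)/4 - 7*c/4 + 13*c*log(2)/4


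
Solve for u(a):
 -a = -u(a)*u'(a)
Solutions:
 u(a) = -sqrt(C1 + a^2)
 u(a) = sqrt(C1 + a^2)


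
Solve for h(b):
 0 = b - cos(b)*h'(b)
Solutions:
 h(b) = C1 + Integral(b/cos(b), b)


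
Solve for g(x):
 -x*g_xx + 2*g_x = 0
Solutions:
 g(x) = C1 + C2*x^3


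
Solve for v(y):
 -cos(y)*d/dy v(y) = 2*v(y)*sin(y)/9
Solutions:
 v(y) = C1*cos(y)^(2/9)


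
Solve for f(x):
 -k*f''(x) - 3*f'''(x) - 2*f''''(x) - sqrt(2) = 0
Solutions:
 f(x) = C1 + C2*x + C3*exp(x*(sqrt(9 - 8*k) - 3)/4) + C4*exp(-x*(sqrt(9 - 8*k) + 3)/4) - sqrt(2)*x^2/(2*k)


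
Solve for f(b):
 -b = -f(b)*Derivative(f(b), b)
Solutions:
 f(b) = -sqrt(C1 + b^2)
 f(b) = sqrt(C1 + b^2)


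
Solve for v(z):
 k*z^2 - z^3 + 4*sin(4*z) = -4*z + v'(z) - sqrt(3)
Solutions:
 v(z) = C1 + k*z^3/3 - z^4/4 + 2*z^2 + sqrt(3)*z - cos(4*z)


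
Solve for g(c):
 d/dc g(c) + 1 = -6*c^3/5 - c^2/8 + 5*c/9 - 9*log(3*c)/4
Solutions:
 g(c) = C1 - 3*c^4/10 - c^3/24 + 5*c^2/18 - 9*c*log(c)/4 - 9*c*log(3)/4 + 5*c/4


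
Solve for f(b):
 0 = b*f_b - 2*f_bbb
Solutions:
 f(b) = C1 + Integral(C2*airyai(2^(2/3)*b/2) + C3*airybi(2^(2/3)*b/2), b)


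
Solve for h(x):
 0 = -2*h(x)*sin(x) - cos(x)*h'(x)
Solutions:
 h(x) = C1*cos(x)^2


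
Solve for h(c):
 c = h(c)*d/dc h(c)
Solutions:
 h(c) = -sqrt(C1 + c^2)
 h(c) = sqrt(C1 + c^2)


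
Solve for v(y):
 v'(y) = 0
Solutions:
 v(y) = C1


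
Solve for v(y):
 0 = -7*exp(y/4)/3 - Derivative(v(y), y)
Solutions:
 v(y) = C1 - 28*exp(y/4)/3


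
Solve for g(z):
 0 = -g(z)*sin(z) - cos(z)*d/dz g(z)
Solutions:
 g(z) = C1*cos(z)


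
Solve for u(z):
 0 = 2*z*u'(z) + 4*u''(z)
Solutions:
 u(z) = C1 + C2*erf(z/2)


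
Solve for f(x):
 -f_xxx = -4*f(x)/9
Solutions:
 f(x) = C3*exp(2^(2/3)*3^(1/3)*x/3) + (C1*sin(2^(2/3)*3^(5/6)*x/6) + C2*cos(2^(2/3)*3^(5/6)*x/6))*exp(-2^(2/3)*3^(1/3)*x/6)


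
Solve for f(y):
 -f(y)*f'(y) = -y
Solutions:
 f(y) = -sqrt(C1 + y^2)
 f(y) = sqrt(C1 + y^2)


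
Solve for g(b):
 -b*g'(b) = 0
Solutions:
 g(b) = C1


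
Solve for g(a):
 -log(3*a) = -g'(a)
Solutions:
 g(a) = C1 + a*log(a) - a + a*log(3)


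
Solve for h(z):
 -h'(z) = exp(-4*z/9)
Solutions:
 h(z) = C1 + 9*exp(-4*z/9)/4


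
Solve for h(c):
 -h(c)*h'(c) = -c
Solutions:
 h(c) = -sqrt(C1 + c^2)
 h(c) = sqrt(C1 + c^2)


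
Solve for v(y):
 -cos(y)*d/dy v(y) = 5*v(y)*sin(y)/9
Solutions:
 v(y) = C1*cos(y)^(5/9)


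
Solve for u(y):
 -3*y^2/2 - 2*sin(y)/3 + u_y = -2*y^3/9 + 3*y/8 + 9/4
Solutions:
 u(y) = C1 - y^4/18 + y^3/2 + 3*y^2/16 + 9*y/4 - 2*cos(y)/3


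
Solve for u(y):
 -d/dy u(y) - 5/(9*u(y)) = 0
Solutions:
 u(y) = -sqrt(C1 - 10*y)/3
 u(y) = sqrt(C1 - 10*y)/3


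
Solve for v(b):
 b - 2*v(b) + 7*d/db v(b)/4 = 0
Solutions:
 v(b) = C1*exp(8*b/7) + b/2 + 7/16


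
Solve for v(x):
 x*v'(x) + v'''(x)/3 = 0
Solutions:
 v(x) = C1 + Integral(C2*airyai(-3^(1/3)*x) + C3*airybi(-3^(1/3)*x), x)


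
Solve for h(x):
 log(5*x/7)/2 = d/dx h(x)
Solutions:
 h(x) = C1 + x*log(x)/2 - x*log(7)/2 - x/2 + x*log(5)/2


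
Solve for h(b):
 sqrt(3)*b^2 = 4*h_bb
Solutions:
 h(b) = C1 + C2*b + sqrt(3)*b^4/48


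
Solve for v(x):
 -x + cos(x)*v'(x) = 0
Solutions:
 v(x) = C1 + Integral(x/cos(x), x)


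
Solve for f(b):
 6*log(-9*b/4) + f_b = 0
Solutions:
 f(b) = C1 - 6*b*log(-b) + 6*b*(-2*log(3) + 1 + 2*log(2))


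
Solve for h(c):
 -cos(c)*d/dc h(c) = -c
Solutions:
 h(c) = C1 + Integral(c/cos(c), c)


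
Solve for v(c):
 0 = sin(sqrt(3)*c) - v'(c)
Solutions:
 v(c) = C1 - sqrt(3)*cos(sqrt(3)*c)/3


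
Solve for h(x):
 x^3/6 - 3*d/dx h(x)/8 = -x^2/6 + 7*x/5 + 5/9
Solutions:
 h(x) = C1 + x^4/9 + 4*x^3/27 - 28*x^2/15 - 40*x/27


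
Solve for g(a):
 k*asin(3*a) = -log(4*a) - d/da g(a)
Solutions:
 g(a) = C1 - a*log(a) - 2*a*log(2) + a - k*(a*asin(3*a) + sqrt(1 - 9*a^2)/3)


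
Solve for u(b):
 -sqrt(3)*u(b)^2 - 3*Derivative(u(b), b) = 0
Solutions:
 u(b) = 3/(C1 + sqrt(3)*b)


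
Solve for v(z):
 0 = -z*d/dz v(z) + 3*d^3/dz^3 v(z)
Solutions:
 v(z) = C1 + Integral(C2*airyai(3^(2/3)*z/3) + C3*airybi(3^(2/3)*z/3), z)


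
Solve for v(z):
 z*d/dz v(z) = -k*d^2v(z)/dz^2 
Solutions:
 v(z) = C1 + C2*sqrt(k)*erf(sqrt(2)*z*sqrt(1/k)/2)


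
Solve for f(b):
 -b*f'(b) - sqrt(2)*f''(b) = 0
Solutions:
 f(b) = C1 + C2*erf(2^(1/4)*b/2)


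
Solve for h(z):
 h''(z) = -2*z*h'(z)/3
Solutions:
 h(z) = C1 + C2*erf(sqrt(3)*z/3)


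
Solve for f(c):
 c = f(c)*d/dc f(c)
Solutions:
 f(c) = -sqrt(C1 + c^2)
 f(c) = sqrt(C1 + c^2)


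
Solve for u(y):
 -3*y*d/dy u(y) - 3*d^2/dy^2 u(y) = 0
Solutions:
 u(y) = C1 + C2*erf(sqrt(2)*y/2)


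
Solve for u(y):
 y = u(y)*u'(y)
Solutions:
 u(y) = -sqrt(C1 + y^2)
 u(y) = sqrt(C1 + y^2)


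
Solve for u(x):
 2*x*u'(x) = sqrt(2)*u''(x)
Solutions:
 u(x) = C1 + C2*erfi(2^(3/4)*x/2)


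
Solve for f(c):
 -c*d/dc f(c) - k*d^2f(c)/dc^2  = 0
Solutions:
 f(c) = C1 + C2*sqrt(k)*erf(sqrt(2)*c*sqrt(1/k)/2)


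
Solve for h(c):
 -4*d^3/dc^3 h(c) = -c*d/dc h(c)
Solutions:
 h(c) = C1 + Integral(C2*airyai(2^(1/3)*c/2) + C3*airybi(2^(1/3)*c/2), c)


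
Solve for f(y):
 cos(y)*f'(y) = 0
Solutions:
 f(y) = C1


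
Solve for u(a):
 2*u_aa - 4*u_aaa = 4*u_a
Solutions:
 u(a) = C1 + (C2*sin(sqrt(15)*a/4) + C3*cos(sqrt(15)*a/4))*exp(a/4)


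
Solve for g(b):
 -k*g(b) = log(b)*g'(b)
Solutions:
 g(b) = C1*exp(-k*li(b))


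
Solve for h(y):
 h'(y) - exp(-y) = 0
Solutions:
 h(y) = C1 - exp(-y)


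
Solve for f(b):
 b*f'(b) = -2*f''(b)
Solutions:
 f(b) = C1 + C2*erf(b/2)


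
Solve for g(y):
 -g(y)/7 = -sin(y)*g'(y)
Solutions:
 g(y) = C1*(cos(y) - 1)^(1/14)/(cos(y) + 1)^(1/14)


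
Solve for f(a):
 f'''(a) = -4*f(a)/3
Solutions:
 f(a) = C3*exp(-6^(2/3)*a/3) + (C1*sin(2^(2/3)*3^(1/6)*a/2) + C2*cos(2^(2/3)*3^(1/6)*a/2))*exp(6^(2/3)*a/6)


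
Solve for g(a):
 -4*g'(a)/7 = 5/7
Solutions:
 g(a) = C1 - 5*a/4


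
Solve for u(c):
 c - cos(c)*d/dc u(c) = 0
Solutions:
 u(c) = C1 + Integral(c/cos(c), c)


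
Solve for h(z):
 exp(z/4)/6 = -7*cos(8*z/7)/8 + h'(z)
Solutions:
 h(z) = C1 + 2*exp(z/4)/3 + 49*sin(8*z/7)/64


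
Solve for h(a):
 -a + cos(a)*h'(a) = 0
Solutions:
 h(a) = C1 + Integral(a/cos(a), a)


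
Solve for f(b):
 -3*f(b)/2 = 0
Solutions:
 f(b) = 0


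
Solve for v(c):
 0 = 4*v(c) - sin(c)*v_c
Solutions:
 v(c) = C1*(cos(c)^2 - 2*cos(c) + 1)/(cos(c)^2 + 2*cos(c) + 1)


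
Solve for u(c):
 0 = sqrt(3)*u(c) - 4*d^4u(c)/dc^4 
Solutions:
 u(c) = C1*exp(-sqrt(2)*3^(1/8)*c/2) + C2*exp(sqrt(2)*3^(1/8)*c/2) + C3*sin(sqrt(2)*3^(1/8)*c/2) + C4*cos(sqrt(2)*3^(1/8)*c/2)


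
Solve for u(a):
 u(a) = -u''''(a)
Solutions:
 u(a) = (C1*sin(sqrt(2)*a/2) + C2*cos(sqrt(2)*a/2))*exp(-sqrt(2)*a/2) + (C3*sin(sqrt(2)*a/2) + C4*cos(sqrt(2)*a/2))*exp(sqrt(2)*a/2)


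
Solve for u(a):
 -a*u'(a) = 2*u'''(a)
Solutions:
 u(a) = C1 + Integral(C2*airyai(-2^(2/3)*a/2) + C3*airybi(-2^(2/3)*a/2), a)


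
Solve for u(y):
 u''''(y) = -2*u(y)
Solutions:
 u(y) = (C1*sin(2^(3/4)*y/2) + C2*cos(2^(3/4)*y/2))*exp(-2^(3/4)*y/2) + (C3*sin(2^(3/4)*y/2) + C4*cos(2^(3/4)*y/2))*exp(2^(3/4)*y/2)


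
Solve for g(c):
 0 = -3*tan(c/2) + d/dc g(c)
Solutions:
 g(c) = C1 - 6*log(cos(c/2))


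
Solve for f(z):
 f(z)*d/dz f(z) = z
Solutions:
 f(z) = -sqrt(C1 + z^2)
 f(z) = sqrt(C1 + z^2)


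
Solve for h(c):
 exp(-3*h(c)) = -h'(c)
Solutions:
 h(c) = log(C1 - 3*c)/3
 h(c) = log((-3^(1/3) - 3^(5/6)*I)*(C1 - c)^(1/3)/2)
 h(c) = log((-3^(1/3) + 3^(5/6)*I)*(C1 - c)^(1/3)/2)


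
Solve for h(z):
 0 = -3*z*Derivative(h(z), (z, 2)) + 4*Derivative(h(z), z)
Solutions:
 h(z) = C1 + C2*z^(7/3)


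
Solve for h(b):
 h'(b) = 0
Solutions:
 h(b) = C1


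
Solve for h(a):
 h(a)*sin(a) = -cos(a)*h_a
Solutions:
 h(a) = C1*cos(a)


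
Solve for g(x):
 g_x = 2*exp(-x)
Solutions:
 g(x) = C1 - 2*exp(-x)


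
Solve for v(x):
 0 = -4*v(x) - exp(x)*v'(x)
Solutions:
 v(x) = C1*exp(4*exp(-x))


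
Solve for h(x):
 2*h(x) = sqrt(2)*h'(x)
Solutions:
 h(x) = C1*exp(sqrt(2)*x)


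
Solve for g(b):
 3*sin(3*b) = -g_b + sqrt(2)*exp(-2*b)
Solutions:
 g(b) = C1 + cos(3*b) - sqrt(2)*exp(-2*b)/2


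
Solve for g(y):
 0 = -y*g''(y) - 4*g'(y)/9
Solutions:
 g(y) = C1 + C2*y^(5/9)


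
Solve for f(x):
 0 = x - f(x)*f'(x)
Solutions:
 f(x) = -sqrt(C1 + x^2)
 f(x) = sqrt(C1 + x^2)


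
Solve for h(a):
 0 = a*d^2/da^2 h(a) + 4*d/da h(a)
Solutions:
 h(a) = C1 + C2/a^3


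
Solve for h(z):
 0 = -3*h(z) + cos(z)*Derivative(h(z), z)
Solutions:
 h(z) = C1*(sin(z) + 1)^(3/2)/(sin(z) - 1)^(3/2)


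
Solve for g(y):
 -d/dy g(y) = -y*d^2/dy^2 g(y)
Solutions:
 g(y) = C1 + C2*y^2


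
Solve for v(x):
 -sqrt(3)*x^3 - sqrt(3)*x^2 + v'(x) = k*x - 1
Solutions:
 v(x) = C1 + k*x^2/2 + sqrt(3)*x^4/4 + sqrt(3)*x^3/3 - x


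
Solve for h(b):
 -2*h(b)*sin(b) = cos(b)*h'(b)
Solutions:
 h(b) = C1*cos(b)^2


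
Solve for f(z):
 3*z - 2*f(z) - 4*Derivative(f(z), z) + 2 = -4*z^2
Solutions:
 f(z) = C1*exp(-z/2) + 2*z^2 - 13*z/2 + 14


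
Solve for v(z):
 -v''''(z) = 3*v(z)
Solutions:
 v(z) = (C1*sin(sqrt(2)*3^(1/4)*z/2) + C2*cos(sqrt(2)*3^(1/4)*z/2))*exp(-sqrt(2)*3^(1/4)*z/2) + (C3*sin(sqrt(2)*3^(1/4)*z/2) + C4*cos(sqrt(2)*3^(1/4)*z/2))*exp(sqrt(2)*3^(1/4)*z/2)


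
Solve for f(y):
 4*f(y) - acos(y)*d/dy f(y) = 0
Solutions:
 f(y) = C1*exp(4*Integral(1/acos(y), y))


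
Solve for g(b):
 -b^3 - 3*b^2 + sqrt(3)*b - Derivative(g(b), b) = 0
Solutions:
 g(b) = C1 - b^4/4 - b^3 + sqrt(3)*b^2/2


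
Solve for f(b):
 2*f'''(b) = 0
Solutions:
 f(b) = C1 + C2*b + C3*b^2


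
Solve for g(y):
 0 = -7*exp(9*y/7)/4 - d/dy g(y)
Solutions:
 g(y) = C1 - 49*exp(9*y/7)/36


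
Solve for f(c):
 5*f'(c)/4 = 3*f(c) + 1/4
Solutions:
 f(c) = C1*exp(12*c/5) - 1/12


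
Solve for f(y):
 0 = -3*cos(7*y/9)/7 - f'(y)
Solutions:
 f(y) = C1 - 27*sin(7*y/9)/49


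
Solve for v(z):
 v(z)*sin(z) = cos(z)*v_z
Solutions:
 v(z) = C1/cos(z)


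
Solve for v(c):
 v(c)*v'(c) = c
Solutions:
 v(c) = -sqrt(C1 + c^2)
 v(c) = sqrt(C1 + c^2)


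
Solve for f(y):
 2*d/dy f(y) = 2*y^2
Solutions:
 f(y) = C1 + y^3/3


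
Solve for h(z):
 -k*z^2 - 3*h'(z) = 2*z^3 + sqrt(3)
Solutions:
 h(z) = C1 - k*z^3/9 - z^4/6 - sqrt(3)*z/3


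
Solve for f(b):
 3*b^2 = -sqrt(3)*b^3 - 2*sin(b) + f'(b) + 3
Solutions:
 f(b) = C1 + sqrt(3)*b^4/4 + b^3 - 3*b - 2*cos(b)


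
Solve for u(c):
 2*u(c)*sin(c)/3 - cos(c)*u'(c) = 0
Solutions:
 u(c) = C1/cos(c)^(2/3)


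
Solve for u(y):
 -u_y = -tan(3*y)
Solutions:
 u(y) = C1 - log(cos(3*y))/3


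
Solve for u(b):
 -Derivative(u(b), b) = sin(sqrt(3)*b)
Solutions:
 u(b) = C1 + sqrt(3)*cos(sqrt(3)*b)/3


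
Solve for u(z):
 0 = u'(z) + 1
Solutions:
 u(z) = C1 - z


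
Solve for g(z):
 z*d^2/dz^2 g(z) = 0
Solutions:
 g(z) = C1 + C2*z


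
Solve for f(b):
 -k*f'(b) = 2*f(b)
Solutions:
 f(b) = C1*exp(-2*b/k)


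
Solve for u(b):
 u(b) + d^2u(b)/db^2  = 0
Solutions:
 u(b) = C1*sin(b) + C2*cos(b)


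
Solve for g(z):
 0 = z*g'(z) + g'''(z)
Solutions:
 g(z) = C1 + Integral(C2*airyai(-z) + C3*airybi(-z), z)


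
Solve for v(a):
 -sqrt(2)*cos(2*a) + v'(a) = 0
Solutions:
 v(a) = C1 + sqrt(2)*sin(2*a)/2


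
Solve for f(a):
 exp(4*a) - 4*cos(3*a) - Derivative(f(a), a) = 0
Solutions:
 f(a) = C1 + exp(4*a)/4 - 4*sin(3*a)/3


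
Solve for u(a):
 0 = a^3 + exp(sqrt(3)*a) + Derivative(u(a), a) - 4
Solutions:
 u(a) = C1 - a^4/4 + 4*a - sqrt(3)*exp(sqrt(3)*a)/3


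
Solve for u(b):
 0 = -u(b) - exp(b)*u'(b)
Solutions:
 u(b) = C1*exp(exp(-b))


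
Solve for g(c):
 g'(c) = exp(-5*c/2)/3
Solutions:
 g(c) = C1 - 2*exp(-5*c/2)/15


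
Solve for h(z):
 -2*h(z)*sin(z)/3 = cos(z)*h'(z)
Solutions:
 h(z) = C1*cos(z)^(2/3)


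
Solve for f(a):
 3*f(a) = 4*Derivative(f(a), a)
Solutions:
 f(a) = C1*exp(3*a/4)


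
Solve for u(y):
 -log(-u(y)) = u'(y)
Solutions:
 -li(-u(y)) = C1 - y


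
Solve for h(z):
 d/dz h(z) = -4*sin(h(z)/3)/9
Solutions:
 4*z/9 + 3*log(cos(h(z)/3) - 1)/2 - 3*log(cos(h(z)/3) + 1)/2 = C1


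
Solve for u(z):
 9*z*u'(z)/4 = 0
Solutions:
 u(z) = C1


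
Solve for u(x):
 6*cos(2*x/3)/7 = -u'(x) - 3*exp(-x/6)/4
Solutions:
 u(x) = C1 - 9*sin(2*x/3)/7 + 9*exp(-x/6)/2


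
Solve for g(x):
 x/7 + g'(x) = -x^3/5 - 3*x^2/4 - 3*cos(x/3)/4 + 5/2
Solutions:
 g(x) = C1 - x^4/20 - x^3/4 - x^2/14 + 5*x/2 - 9*sin(x/3)/4


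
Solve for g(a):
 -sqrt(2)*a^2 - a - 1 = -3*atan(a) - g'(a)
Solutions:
 g(a) = C1 + sqrt(2)*a^3/3 + a^2/2 - 3*a*atan(a) + a + 3*log(a^2 + 1)/2


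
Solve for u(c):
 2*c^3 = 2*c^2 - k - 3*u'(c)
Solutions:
 u(c) = C1 - c^4/6 + 2*c^3/9 - c*k/3


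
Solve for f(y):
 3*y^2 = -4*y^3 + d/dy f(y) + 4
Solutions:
 f(y) = C1 + y^4 + y^3 - 4*y


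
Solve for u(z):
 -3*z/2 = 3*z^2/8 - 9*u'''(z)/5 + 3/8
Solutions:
 u(z) = C1 + C2*z + C3*z^2 + z^5/288 + 5*z^4/144 + 5*z^3/144


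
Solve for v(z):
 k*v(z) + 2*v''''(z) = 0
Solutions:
 v(z) = C1*exp(-2^(3/4)*z*(-k)^(1/4)/2) + C2*exp(2^(3/4)*z*(-k)^(1/4)/2) + C3*exp(-2^(3/4)*I*z*(-k)^(1/4)/2) + C4*exp(2^(3/4)*I*z*(-k)^(1/4)/2)


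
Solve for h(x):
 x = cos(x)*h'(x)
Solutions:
 h(x) = C1 + Integral(x/cos(x), x)


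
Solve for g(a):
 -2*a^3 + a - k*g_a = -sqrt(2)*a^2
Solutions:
 g(a) = C1 - a^4/(2*k) + sqrt(2)*a^3/(3*k) + a^2/(2*k)


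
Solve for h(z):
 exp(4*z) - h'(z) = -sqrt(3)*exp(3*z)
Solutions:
 h(z) = C1 + exp(4*z)/4 + sqrt(3)*exp(3*z)/3


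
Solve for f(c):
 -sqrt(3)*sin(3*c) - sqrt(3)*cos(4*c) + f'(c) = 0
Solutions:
 f(c) = C1 + sqrt(3)*sin(4*c)/4 - sqrt(3)*cos(3*c)/3


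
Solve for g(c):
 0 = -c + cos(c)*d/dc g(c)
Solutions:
 g(c) = C1 + Integral(c/cos(c), c)


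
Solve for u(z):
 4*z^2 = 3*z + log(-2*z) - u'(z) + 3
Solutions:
 u(z) = C1 - 4*z^3/3 + 3*z^2/2 + z*log(-z) + z*(log(2) + 2)


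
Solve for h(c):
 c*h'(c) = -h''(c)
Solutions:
 h(c) = C1 + C2*erf(sqrt(2)*c/2)


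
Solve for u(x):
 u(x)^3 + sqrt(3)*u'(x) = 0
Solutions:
 u(x) = -sqrt(6)*sqrt(-1/(C1 - sqrt(3)*x))/2
 u(x) = sqrt(6)*sqrt(-1/(C1 - sqrt(3)*x))/2


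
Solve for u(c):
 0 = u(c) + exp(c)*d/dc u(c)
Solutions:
 u(c) = C1*exp(exp(-c))


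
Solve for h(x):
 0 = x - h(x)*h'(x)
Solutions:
 h(x) = -sqrt(C1 + x^2)
 h(x) = sqrt(C1 + x^2)


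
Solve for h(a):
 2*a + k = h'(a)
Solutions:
 h(a) = C1 + a^2 + a*k


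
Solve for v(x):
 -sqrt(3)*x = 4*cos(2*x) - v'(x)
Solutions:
 v(x) = C1 + sqrt(3)*x^2/2 + 2*sin(2*x)


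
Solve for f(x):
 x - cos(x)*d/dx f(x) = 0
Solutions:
 f(x) = C1 + Integral(x/cos(x), x)


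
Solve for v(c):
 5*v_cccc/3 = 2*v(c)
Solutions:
 v(c) = C1*exp(-5^(3/4)*6^(1/4)*c/5) + C2*exp(5^(3/4)*6^(1/4)*c/5) + C3*sin(5^(3/4)*6^(1/4)*c/5) + C4*cos(5^(3/4)*6^(1/4)*c/5)


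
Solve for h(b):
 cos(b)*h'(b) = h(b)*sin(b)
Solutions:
 h(b) = C1/cos(b)


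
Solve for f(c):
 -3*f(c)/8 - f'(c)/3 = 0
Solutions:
 f(c) = C1*exp(-9*c/8)


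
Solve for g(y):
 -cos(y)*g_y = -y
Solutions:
 g(y) = C1 + Integral(y/cos(y), y)


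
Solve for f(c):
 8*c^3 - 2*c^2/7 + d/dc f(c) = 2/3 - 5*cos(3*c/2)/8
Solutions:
 f(c) = C1 - 2*c^4 + 2*c^3/21 + 2*c/3 - 5*sin(3*c/2)/12


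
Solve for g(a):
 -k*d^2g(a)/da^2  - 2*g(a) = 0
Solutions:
 g(a) = C1*exp(-sqrt(2)*a*sqrt(-1/k)) + C2*exp(sqrt(2)*a*sqrt(-1/k))


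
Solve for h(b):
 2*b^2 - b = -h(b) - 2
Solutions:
 h(b) = -2*b^2 + b - 2


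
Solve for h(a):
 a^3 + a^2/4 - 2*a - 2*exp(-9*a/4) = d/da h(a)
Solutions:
 h(a) = C1 + a^4/4 + a^3/12 - a^2 + 8*exp(-9*a/4)/9


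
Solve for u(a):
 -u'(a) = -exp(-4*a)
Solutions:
 u(a) = C1 - exp(-4*a)/4


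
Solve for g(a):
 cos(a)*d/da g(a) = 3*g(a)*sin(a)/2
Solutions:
 g(a) = C1/cos(a)^(3/2)


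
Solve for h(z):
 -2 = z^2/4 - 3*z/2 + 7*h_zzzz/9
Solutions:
 h(z) = C1 + C2*z + C3*z^2 + C4*z^3 - z^6/1120 + 9*z^5/560 - 3*z^4/28


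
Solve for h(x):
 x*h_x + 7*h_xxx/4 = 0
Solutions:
 h(x) = C1 + Integral(C2*airyai(-14^(2/3)*x/7) + C3*airybi(-14^(2/3)*x/7), x)


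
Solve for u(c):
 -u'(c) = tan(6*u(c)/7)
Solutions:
 u(c) = -7*asin(C1*exp(-6*c/7))/6 + 7*pi/6
 u(c) = 7*asin(C1*exp(-6*c/7))/6


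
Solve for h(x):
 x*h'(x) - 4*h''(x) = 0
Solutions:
 h(x) = C1 + C2*erfi(sqrt(2)*x/4)


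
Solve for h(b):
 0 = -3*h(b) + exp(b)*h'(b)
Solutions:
 h(b) = C1*exp(-3*exp(-b))


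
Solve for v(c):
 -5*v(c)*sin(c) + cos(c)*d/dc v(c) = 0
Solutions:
 v(c) = C1/cos(c)^5


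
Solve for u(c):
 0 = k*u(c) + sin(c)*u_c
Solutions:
 u(c) = C1*exp(k*(-log(cos(c) - 1) + log(cos(c) + 1))/2)


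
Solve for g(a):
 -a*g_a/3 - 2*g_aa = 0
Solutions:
 g(a) = C1 + C2*erf(sqrt(3)*a/6)


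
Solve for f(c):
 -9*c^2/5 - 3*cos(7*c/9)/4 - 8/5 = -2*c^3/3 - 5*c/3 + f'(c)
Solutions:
 f(c) = C1 + c^4/6 - 3*c^3/5 + 5*c^2/6 - 8*c/5 - 27*sin(7*c/9)/28


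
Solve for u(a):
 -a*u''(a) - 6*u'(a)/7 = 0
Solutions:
 u(a) = C1 + C2*a^(1/7)


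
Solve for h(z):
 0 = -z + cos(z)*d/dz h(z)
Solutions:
 h(z) = C1 + Integral(z/cos(z), z)


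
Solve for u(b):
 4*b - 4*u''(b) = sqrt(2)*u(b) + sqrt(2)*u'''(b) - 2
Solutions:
 u(b) = C1*exp(b*(-4*sqrt(2) + 8/(27/2 + 16*sqrt(2) + sqrt(-2048 + (27 + 32*sqrt(2))^2)/2)^(1/3) + (27/2 + 16*sqrt(2) + sqrt(-2048 + (27 + 32*sqrt(2))^2)/2)^(1/3))/6)*sin(sqrt(3)*b*(-(27/2 + 16*sqrt(2) + sqrt(-2048 + (27 + 32*sqrt(2))^2)/2)^(1/3) + 8/(27/2 + 16*sqrt(2) + sqrt(-2048 + (27 + 32*sqrt(2))^2)/2)^(1/3))/6) + C2*exp(b*(-4*sqrt(2) + 8/(27/2 + 16*sqrt(2) + sqrt(-2048 + (27 + 32*sqrt(2))^2)/2)^(1/3) + (27/2 + 16*sqrt(2) + sqrt(-2048 + (27 + 32*sqrt(2))^2)/2)^(1/3))/6)*cos(sqrt(3)*b*(-(27/2 + 16*sqrt(2) + sqrt(-2048 + (27 + 32*sqrt(2))^2)/2)^(1/3) + 8/(27/2 + 16*sqrt(2) + sqrt(-2048 + (27 + 32*sqrt(2))^2)/2)^(1/3))/6) + C3*exp(-b*(8/(27/2 + 16*sqrt(2) + sqrt(-2048 + (27 + 32*sqrt(2))^2)/2)^(1/3) + 2*sqrt(2) + (27/2 + 16*sqrt(2) + sqrt(-2048 + (27 + 32*sqrt(2))^2)/2)^(1/3))/3) + 2*sqrt(2)*b + sqrt(2)


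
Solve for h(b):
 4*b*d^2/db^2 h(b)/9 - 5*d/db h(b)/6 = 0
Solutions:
 h(b) = C1 + C2*b^(23/8)


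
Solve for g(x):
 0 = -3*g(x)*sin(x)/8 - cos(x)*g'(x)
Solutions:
 g(x) = C1*cos(x)^(3/8)


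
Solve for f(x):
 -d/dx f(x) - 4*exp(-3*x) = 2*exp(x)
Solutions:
 f(x) = C1 - 2*exp(x) + 4*exp(-3*x)/3


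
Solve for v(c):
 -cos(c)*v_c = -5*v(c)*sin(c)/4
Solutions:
 v(c) = C1/cos(c)^(5/4)


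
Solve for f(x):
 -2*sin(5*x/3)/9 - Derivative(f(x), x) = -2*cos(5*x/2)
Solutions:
 f(x) = C1 + 4*sin(5*x/2)/5 + 2*cos(5*x/3)/15


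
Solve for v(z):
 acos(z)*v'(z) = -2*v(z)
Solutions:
 v(z) = C1*exp(-2*Integral(1/acos(z), z))


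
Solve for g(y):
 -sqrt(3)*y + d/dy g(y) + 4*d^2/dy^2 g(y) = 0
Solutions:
 g(y) = C1 + C2*exp(-y/4) + sqrt(3)*y^2/2 - 4*sqrt(3)*y


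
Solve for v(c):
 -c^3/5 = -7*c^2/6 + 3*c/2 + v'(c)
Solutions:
 v(c) = C1 - c^4/20 + 7*c^3/18 - 3*c^2/4


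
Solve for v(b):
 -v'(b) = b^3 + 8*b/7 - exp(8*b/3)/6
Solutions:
 v(b) = C1 - b^4/4 - 4*b^2/7 + exp(8*b/3)/16


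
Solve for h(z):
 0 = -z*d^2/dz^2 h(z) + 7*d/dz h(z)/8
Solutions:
 h(z) = C1 + C2*z^(15/8)


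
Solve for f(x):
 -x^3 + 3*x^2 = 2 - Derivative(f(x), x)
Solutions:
 f(x) = C1 + x^4/4 - x^3 + 2*x


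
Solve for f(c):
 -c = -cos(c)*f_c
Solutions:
 f(c) = C1 + Integral(c/cos(c), c)


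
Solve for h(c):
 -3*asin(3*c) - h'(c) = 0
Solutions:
 h(c) = C1 - 3*c*asin(3*c) - sqrt(1 - 9*c^2)


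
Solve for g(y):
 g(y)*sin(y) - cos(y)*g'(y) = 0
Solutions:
 g(y) = C1/cos(y)


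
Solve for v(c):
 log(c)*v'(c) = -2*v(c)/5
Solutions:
 v(c) = C1*exp(-2*li(c)/5)


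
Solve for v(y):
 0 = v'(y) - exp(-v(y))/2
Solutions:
 v(y) = log(C1 + y/2)


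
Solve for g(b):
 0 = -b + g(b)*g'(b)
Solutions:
 g(b) = -sqrt(C1 + b^2)
 g(b) = sqrt(C1 + b^2)


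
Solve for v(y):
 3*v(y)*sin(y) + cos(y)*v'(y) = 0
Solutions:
 v(y) = C1*cos(y)^3


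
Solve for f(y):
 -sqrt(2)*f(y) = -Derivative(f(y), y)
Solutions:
 f(y) = C1*exp(sqrt(2)*y)


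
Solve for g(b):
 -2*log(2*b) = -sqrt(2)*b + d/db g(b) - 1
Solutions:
 g(b) = C1 + sqrt(2)*b^2/2 - 2*b*log(b) - b*log(4) + 3*b


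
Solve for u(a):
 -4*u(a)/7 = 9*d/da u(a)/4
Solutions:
 u(a) = C1*exp(-16*a/63)


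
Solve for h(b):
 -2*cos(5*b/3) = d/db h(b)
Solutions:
 h(b) = C1 - 6*sin(5*b/3)/5


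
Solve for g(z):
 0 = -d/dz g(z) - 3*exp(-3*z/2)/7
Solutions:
 g(z) = C1 + 2*exp(-3*z/2)/7


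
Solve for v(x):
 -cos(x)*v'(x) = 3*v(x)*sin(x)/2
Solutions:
 v(x) = C1*cos(x)^(3/2)


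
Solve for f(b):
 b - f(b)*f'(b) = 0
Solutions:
 f(b) = -sqrt(C1 + b^2)
 f(b) = sqrt(C1 + b^2)


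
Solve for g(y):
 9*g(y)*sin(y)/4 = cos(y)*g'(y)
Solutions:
 g(y) = C1/cos(y)^(9/4)


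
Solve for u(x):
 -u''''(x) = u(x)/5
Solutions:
 u(x) = (C1*sin(sqrt(2)*5^(3/4)*x/10) + C2*cos(sqrt(2)*5^(3/4)*x/10))*exp(-sqrt(2)*5^(3/4)*x/10) + (C3*sin(sqrt(2)*5^(3/4)*x/10) + C4*cos(sqrt(2)*5^(3/4)*x/10))*exp(sqrt(2)*5^(3/4)*x/10)


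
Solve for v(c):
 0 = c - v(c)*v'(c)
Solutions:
 v(c) = -sqrt(C1 + c^2)
 v(c) = sqrt(C1 + c^2)


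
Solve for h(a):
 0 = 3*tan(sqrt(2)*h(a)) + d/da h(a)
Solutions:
 h(a) = sqrt(2)*(pi - asin(C1*exp(-3*sqrt(2)*a)))/2
 h(a) = sqrt(2)*asin(C1*exp(-3*sqrt(2)*a))/2


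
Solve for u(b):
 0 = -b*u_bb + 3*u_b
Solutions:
 u(b) = C1 + C2*b^4


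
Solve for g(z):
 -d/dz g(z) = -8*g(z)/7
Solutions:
 g(z) = C1*exp(8*z/7)


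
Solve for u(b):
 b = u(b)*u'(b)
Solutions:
 u(b) = -sqrt(C1 + b^2)
 u(b) = sqrt(C1 + b^2)


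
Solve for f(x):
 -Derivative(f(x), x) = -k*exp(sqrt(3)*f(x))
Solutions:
 f(x) = sqrt(3)*(2*log(-1/(C1 + k*x)) - log(3))/6


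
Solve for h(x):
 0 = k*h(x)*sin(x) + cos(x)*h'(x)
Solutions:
 h(x) = C1*exp(k*log(cos(x)))


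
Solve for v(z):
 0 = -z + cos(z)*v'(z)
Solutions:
 v(z) = C1 + Integral(z/cos(z), z)


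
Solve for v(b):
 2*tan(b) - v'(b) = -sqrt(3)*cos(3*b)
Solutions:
 v(b) = C1 - 2*log(cos(b)) + sqrt(3)*sin(3*b)/3


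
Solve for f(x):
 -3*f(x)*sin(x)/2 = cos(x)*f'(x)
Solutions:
 f(x) = C1*cos(x)^(3/2)


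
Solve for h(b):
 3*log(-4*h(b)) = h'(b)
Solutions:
 -Integral(1/(log(-_y) + 2*log(2)), (_y, h(b)))/3 = C1 - b


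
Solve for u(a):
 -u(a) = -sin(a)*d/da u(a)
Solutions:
 u(a) = C1*sqrt(cos(a) - 1)/sqrt(cos(a) + 1)


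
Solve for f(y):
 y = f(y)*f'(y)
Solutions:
 f(y) = -sqrt(C1 + y^2)
 f(y) = sqrt(C1 + y^2)


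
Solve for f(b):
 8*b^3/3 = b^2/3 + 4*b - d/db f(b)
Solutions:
 f(b) = C1 - 2*b^4/3 + b^3/9 + 2*b^2


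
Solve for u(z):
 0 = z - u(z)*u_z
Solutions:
 u(z) = -sqrt(C1 + z^2)
 u(z) = sqrt(C1 + z^2)


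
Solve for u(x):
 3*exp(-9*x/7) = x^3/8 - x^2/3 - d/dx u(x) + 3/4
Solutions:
 u(x) = C1 + x^4/32 - x^3/9 + 3*x/4 + 7*exp(-9*x/7)/3


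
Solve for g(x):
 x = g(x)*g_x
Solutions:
 g(x) = -sqrt(C1 + x^2)
 g(x) = sqrt(C1 + x^2)


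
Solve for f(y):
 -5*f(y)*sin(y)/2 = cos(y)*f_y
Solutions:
 f(y) = C1*cos(y)^(5/2)


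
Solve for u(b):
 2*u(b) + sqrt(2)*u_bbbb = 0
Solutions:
 u(b) = (C1*sin(2^(5/8)*b/2) + C2*cos(2^(5/8)*b/2))*exp(-2^(5/8)*b/2) + (C3*sin(2^(5/8)*b/2) + C4*cos(2^(5/8)*b/2))*exp(2^(5/8)*b/2)


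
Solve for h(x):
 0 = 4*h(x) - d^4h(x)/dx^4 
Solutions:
 h(x) = C1*exp(-sqrt(2)*x) + C2*exp(sqrt(2)*x) + C3*sin(sqrt(2)*x) + C4*cos(sqrt(2)*x)


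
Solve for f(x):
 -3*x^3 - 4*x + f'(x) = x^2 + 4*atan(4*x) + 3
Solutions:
 f(x) = C1 + 3*x^4/4 + x^3/3 + 2*x^2 + 4*x*atan(4*x) + 3*x - log(16*x^2 + 1)/2


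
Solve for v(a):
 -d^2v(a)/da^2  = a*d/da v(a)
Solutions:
 v(a) = C1 + C2*erf(sqrt(2)*a/2)


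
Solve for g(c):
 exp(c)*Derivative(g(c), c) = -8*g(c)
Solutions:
 g(c) = C1*exp(8*exp(-c))


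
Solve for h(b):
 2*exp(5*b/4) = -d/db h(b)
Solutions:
 h(b) = C1 - 8*exp(5*b/4)/5


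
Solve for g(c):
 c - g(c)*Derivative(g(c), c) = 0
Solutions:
 g(c) = -sqrt(C1 + c^2)
 g(c) = sqrt(C1 + c^2)


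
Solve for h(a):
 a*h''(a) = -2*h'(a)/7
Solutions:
 h(a) = C1 + C2*a^(5/7)


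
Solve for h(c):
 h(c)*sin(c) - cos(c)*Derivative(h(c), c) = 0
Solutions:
 h(c) = C1/cos(c)


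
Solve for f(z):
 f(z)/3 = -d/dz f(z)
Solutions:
 f(z) = C1*exp(-z/3)


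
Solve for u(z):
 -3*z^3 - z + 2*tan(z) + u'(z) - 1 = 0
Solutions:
 u(z) = C1 + 3*z^4/4 + z^2/2 + z + 2*log(cos(z))


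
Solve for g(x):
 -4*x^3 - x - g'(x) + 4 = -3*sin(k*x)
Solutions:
 g(x) = C1 - x^4 - x^2/2 + 4*x - 3*cos(k*x)/k


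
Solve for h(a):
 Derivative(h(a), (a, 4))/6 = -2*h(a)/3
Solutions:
 h(a) = (C1*sin(a) + C2*cos(a))*exp(-a) + (C3*sin(a) + C4*cos(a))*exp(a)


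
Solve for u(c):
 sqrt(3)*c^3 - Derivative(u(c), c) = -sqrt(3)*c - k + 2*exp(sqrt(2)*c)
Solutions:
 u(c) = C1 + sqrt(3)*c^4/4 + sqrt(3)*c^2/2 + c*k - sqrt(2)*exp(sqrt(2)*c)


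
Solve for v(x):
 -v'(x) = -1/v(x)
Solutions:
 v(x) = -sqrt(C1 + 2*x)
 v(x) = sqrt(C1 + 2*x)


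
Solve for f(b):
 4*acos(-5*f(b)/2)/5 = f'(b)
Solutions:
 Integral(1/acos(-5*_y/2), (_y, f(b))) = C1 + 4*b/5


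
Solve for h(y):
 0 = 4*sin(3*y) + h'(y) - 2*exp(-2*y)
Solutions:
 h(y) = C1 + 4*cos(3*y)/3 - exp(-2*y)


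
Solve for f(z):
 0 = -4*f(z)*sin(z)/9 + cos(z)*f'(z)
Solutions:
 f(z) = C1/cos(z)^(4/9)


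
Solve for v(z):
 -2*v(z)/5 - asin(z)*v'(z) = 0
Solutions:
 v(z) = C1*exp(-2*Integral(1/asin(z), z)/5)


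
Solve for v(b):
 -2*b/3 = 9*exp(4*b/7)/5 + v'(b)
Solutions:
 v(b) = C1 - b^2/3 - 63*exp(4*b/7)/20


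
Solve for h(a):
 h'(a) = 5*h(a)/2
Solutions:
 h(a) = C1*exp(5*a/2)


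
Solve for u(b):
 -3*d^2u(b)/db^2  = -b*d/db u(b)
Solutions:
 u(b) = C1 + C2*erfi(sqrt(6)*b/6)


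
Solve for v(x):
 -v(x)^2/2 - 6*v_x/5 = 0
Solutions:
 v(x) = 12/(C1 + 5*x)


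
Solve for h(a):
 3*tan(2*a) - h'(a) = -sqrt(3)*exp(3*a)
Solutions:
 h(a) = C1 + sqrt(3)*exp(3*a)/3 - 3*log(cos(2*a))/2


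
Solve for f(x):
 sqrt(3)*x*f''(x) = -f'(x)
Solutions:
 f(x) = C1 + C2*x^(1 - sqrt(3)/3)


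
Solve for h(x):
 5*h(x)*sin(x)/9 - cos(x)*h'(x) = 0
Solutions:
 h(x) = C1/cos(x)^(5/9)


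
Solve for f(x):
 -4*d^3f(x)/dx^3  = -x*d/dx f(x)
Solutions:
 f(x) = C1 + Integral(C2*airyai(2^(1/3)*x/2) + C3*airybi(2^(1/3)*x/2), x)


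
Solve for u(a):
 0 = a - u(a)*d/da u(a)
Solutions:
 u(a) = -sqrt(C1 + a^2)
 u(a) = sqrt(C1 + a^2)


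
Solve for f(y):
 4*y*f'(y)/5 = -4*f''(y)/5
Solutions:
 f(y) = C1 + C2*erf(sqrt(2)*y/2)


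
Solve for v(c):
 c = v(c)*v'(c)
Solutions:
 v(c) = -sqrt(C1 + c^2)
 v(c) = sqrt(C1 + c^2)


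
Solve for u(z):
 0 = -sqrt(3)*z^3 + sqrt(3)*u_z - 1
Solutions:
 u(z) = C1 + z^4/4 + sqrt(3)*z/3


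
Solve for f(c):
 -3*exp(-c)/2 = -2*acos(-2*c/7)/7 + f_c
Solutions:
 f(c) = C1 + 2*c*acos(-2*c/7)/7 + sqrt(49 - 4*c^2)/7 + 3*exp(-c)/2


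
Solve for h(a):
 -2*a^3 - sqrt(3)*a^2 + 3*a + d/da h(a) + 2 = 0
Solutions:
 h(a) = C1 + a^4/2 + sqrt(3)*a^3/3 - 3*a^2/2 - 2*a


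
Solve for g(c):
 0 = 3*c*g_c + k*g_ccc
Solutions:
 g(c) = C1 + Integral(C2*airyai(3^(1/3)*c*(-1/k)^(1/3)) + C3*airybi(3^(1/3)*c*(-1/k)^(1/3)), c)


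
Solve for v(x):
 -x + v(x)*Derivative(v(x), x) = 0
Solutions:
 v(x) = -sqrt(C1 + x^2)
 v(x) = sqrt(C1 + x^2)


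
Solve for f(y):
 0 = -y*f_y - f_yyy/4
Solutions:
 f(y) = C1 + Integral(C2*airyai(-2^(2/3)*y) + C3*airybi(-2^(2/3)*y), y)


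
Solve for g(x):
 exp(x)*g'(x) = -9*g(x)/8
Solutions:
 g(x) = C1*exp(9*exp(-x)/8)


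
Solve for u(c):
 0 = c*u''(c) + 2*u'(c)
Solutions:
 u(c) = C1 + C2/c


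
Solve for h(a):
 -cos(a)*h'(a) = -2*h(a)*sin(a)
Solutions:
 h(a) = C1/cos(a)^2


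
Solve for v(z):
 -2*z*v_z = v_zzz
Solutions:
 v(z) = C1 + Integral(C2*airyai(-2^(1/3)*z) + C3*airybi(-2^(1/3)*z), z)


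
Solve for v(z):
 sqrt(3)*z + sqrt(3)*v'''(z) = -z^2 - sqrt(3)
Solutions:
 v(z) = C1 + C2*z + C3*z^2 - sqrt(3)*z^5/180 - z^4/24 - z^3/6


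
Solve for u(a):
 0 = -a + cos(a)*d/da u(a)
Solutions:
 u(a) = C1 + Integral(a/cos(a), a)


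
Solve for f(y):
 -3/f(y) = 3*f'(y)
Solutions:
 f(y) = -sqrt(C1 - 2*y)
 f(y) = sqrt(C1 - 2*y)


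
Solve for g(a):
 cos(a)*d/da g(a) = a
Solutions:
 g(a) = C1 + Integral(a/cos(a), a)


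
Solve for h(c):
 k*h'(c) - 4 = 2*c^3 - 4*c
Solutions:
 h(c) = C1 + c^4/(2*k) - 2*c^2/k + 4*c/k


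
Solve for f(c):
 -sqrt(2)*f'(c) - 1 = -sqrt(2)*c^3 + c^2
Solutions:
 f(c) = C1 + c^4/4 - sqrt(2)*c^3/6 - sqrt(2)*c/2


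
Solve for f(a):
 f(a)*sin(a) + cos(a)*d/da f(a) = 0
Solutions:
 f(a) = C1*cos(a)


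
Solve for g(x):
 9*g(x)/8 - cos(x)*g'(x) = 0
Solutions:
 g(x) = C1*(sin(x) + 1)^(9/16)/(sin(x) - 1)^(9/16)


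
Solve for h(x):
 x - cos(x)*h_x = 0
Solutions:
 h(x) = C1 + Integral(x/cos(x), x)


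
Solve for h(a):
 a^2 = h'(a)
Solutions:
 h(a) = C1 + a^3/3


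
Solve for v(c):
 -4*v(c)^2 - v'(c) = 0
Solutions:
 v(c) = 1/(C1 + 4*c)


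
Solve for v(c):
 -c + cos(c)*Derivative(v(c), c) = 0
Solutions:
 v(c) = C1 + Integral(c/cos(c), c)


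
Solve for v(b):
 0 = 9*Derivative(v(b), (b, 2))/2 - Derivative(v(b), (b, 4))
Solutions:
 v(b) = C1 + C2*b + C3*exp(-3*sqrt(2)*b/2) + C4*exp(3*sqrt(2)*b/2)


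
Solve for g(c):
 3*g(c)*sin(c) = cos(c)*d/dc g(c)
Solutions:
 g(c) = C1/cos(c)^3


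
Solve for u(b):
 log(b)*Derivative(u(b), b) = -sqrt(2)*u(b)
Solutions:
 u(b) = C1*exp(-sqrt(2)*li(b))


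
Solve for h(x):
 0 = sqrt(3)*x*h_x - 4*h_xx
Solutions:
 h(x) = C1 + C2*erfi(sqrt(2)*3^(1/4)*x/4)


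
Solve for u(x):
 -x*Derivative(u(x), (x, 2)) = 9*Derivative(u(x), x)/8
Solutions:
 u(x) = C1 + C2/x^(1/8)


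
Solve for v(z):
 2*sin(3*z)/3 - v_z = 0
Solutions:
 v(z) = C1 - 2*cos(3*z)/9


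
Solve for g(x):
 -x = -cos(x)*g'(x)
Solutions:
 g(x) = C1 + Integral(x/cos(x), x)


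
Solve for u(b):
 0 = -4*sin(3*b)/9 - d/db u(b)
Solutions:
 u(b) = C1 + 4*cos(3*b)/27


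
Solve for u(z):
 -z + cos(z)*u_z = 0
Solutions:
 u(z) = C1 + Integral(z/cos(z), z)


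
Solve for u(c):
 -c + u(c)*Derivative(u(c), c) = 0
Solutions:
 u(c) = -sqrt(C1 + c^2)
 u(c) = sqrt(C1 + c^2)


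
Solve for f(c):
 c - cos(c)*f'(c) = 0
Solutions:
 f(c) = C1 + Integral(c/cos(c), c)


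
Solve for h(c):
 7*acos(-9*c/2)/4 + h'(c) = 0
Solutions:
 h(c) = C1 - 7*c*acos(-9*c/2)/4 - 7*sqrt(4 - 81*c^2)/36


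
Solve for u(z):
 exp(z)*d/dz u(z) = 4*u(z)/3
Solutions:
 u(z) = C1*exp(-4*exp(-z)/3)


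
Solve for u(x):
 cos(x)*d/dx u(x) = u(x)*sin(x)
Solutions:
 u(x) = C1/cos(x)


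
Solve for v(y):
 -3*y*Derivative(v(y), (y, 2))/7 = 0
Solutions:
 v(y) = C1 + C2*y


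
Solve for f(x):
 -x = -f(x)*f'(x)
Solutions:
 f(x) = -sqrt(C1 + x^2)
 f(x) = sqrt(C1 + x^2)


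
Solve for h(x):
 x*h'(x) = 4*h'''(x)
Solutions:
 h(x) = C1 + Integral(C2*airyai(2^(1/3)*x/2) + C3*airybi(2^(1/3)*x/2), x)


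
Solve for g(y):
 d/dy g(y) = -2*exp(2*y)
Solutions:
 g(y) = C1 - exp(2*y)


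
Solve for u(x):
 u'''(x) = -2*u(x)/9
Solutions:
 u(x) = C3*exp(-6^(1/3)*x/3) + (C1*sin(2^(1/3)*3^(5/6)*x/6) + C2*cos(2^(1/3)*3^(5/6)*x/6))*exp(6^(1/3)*x/6)


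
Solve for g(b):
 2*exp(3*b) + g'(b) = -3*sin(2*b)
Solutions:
 g(b) = C1 - 2*exp(3*b)/3 + 3*cos(2*b)/2


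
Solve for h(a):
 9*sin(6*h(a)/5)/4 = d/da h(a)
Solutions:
 -9*a/4 + 5*log(cos(6*h(a)/5) - 1)/12 - 5*log(cos(6*h(a)/5) + 1)/12 = C1


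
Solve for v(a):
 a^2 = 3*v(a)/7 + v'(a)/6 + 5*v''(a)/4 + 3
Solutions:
 v(a) = 7*a^2/3 - 49*a/27 + (C1*sin(sqrt(3731)*a/105) + C2*cos(sqrt(3731)*a/105))*exp(-a/15) - 4837/243


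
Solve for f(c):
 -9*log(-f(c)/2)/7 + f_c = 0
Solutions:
 -7*Integral(1/(log(-_y) - log(2)), (_y, f(c)))/9 = C1 - c


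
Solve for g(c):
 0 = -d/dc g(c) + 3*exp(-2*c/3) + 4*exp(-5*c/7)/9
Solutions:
 g(c) = C1 - 9*exp(-2*c/3)/2 - 28*exp(-5*c/7)/45


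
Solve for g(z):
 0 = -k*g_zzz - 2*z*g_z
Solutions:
 g(z) = C1 + Integral(C2*airyai(2^(1/3)*z*(-1/k)^(1/3)) + C3*airybi(2^(1/3)*z*(-1/k)^(1/3)), z)


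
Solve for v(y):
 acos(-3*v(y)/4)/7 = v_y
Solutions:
 Integral(1/acos(-3*_y/4), (_y, v(y))) = C1 + y/7


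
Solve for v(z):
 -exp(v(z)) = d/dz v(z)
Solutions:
 v(z) = log(1/(C1 + z))


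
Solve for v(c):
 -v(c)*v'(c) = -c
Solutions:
 v(c) = -sqrt(C1 + c^2)
 v(c) = sqrt(C1 + c^2)


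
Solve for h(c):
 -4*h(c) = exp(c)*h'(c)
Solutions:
 h(c) = C1*exp(4*exp(-c))


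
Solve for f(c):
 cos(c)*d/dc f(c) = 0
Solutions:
 f(c) = C1


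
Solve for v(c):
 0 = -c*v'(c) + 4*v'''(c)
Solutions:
 v(c) = C1 + Integral(C2*airyai(2^(1/3)*c/2) + C3*airybi(2^(1/3)*c/2), c)


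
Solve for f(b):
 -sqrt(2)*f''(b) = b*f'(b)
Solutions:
 f(b) = C1 + C2*erf(2^(1/4)*b/2)


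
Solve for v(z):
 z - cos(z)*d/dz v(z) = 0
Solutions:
 v(z) = C1 + Integral(z/cos(z), z)


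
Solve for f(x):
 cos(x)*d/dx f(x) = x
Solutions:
 f(x) = C1 + Integral(x/cos(x), x)


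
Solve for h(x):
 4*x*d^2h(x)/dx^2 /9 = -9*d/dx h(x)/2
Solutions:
 h(x) = C1 + C2/x^(73/8)


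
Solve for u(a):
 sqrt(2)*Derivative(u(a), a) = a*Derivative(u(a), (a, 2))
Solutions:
 u(a) = C1 + C2*a^(1 + sqrt(2))


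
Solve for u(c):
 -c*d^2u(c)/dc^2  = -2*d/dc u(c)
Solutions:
 u(c) = C1 + C2*c^3


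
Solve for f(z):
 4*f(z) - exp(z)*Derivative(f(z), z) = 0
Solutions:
 f(z) = C1*exp(-4*exp(-z))


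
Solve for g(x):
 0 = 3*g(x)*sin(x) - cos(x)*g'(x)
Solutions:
 g(x) = C1/cos(x)^3
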